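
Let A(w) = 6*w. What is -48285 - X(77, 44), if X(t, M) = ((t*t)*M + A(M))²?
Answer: -68194147885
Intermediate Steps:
X(t, M) = (6*M + M*t²)² (X(t, M) = ((t*t)*M + 6*M)² = (t²*M + 6*M)² = (M*t² + 6*M)² = (6*M + M*t²)²)
-48285 - X(77, 44) = -48285 - 44²*(6 + 77²)² = -48285 - 1936*(6 + 5929)² = -48285 - 1936*5935² = -48285 - 1936*35224225 = -48285 - 1*68194099600 = -48285 - 68194099600 = -68194147885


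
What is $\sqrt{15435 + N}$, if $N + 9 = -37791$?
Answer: $3 i \sqrt{2485} \approx 149.55 i$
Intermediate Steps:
$N = -37800$ ($N = -9 - 37791 = -37800$)
$\sqrt{15435 + N} = \sqrt{15435 - 37800} = \sqrt{-22365} = 3 i \sqrt{2485}$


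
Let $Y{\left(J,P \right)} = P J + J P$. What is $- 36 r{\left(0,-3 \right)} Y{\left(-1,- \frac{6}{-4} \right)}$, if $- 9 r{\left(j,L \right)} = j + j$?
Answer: $0$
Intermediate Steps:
$r{\left(j,L \right)} = - \frac{2 j}{9}$ ($r{\left(j,L \right)} = - \frac{j + j}{9} = - \frac{2 j}{9}$)
$Y{\left(J,P \right)} = 2 J P$ ($Y{\left(J,P \right)} = J P + J P = 2 J P$)
$- 36 r{\left(0,-3 \right)} Y{\left(-1,- \frac{6}{-4} \right)} = - 36 \left(\left(- \frac{2}{9}\right) 0\right) 2 \left(-1\right) \left(- \frac{6}{-4}\right) = \left(-36\right) 0 \cdot 2 \left(-1\right) \left(\left(-6\right) \left(- \frac{1}{4}\right)\right) = 0 \cdot 2 \left(-1\right) \frac{3}{2} = 0 \left(-3\right) = 0$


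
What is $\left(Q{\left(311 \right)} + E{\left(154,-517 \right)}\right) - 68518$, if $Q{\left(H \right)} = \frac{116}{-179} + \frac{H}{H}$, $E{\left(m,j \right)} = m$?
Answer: $- \frac{12237093}{179} \approx -68364.0$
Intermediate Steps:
$Q{\left(H \right)} = \frac{63}{179}$ ($Q{\left(H \right)} = 116 \left(- \frac{1}{179}\right) + 1 = - \frac{116}{179} + 1 = \frac{63}{179}$)
$\left(Q{\left(311 \right)} + E{\left(154,-517 \right)}\right) - 68518 = \left(\frac{63}{179} + 154\right) - 68518 = \frac{27629}{179} - 68518 = - \frac{12237093}{179}$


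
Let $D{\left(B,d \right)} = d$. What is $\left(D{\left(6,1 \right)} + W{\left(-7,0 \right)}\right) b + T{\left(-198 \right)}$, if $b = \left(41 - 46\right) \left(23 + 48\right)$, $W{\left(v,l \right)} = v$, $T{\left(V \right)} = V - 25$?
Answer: $1907$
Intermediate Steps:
$T{\left(V \right)} = -25 + V$
$b = -355$ ($b = \left(-5\right) 71 = -355$)
$\left(D{\left(6,1 \right)} + W{\left(-7,0 \right)}\right) b + T{\left(-198 \right)} = \left(1 - 7\right) \left(-355\right) - 223 = \left(-6\right) \left(-355\right) - 223 = 2130 - 223 = 1907$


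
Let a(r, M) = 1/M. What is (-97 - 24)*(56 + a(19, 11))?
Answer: -6787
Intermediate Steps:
a(r, M) = 1/M
(-97 - 24)*(56 + a(19, 11)) = (-97 - 24)*(56 + 1/11) = -121*(56 + 1/11) = -121*617/11 = -6787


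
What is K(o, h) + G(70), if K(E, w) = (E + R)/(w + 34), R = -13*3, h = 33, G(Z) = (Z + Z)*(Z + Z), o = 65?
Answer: 1313226/67 ≈ 19600.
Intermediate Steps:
G(Z) = 4*Z² (G(Z) = (2*Z)*(2*Z) = 4*Z²)
R = -39
K(E, w) = (-39 + E)/(34 + w) (K(E, w) = (E - 39)/(w + 34) = (-39 + E)/(34 + w))
K(o, h) + G(70) = (-39 + 65)/(34 + 33) + 4*70² = 26/67 + 4*4900 = (1/67)*26 + 19600 = 26/67 + 19600 = 1313226/67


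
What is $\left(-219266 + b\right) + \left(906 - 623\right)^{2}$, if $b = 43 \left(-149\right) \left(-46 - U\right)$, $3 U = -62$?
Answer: $\frac{69401}{3} \approx 23134.0$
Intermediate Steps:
$U = - \frac{62}{3}$ ($U = \frac{1}{3} \left(-62\right) = - \frac{62}{3} \approx -20.667$)
$b = \frac{486932}{3}$ ($b = 43 \left(-149\right) \left(-46 - - \frac{62}{3}\right) = - 6407 \left(-46 + \frac{62}{3}\right) = \left(-6407\right) \left(- \frac{76}{3}\right) = \frac{486932}{3} \approx 1.6231 \cdot 10^{5}$)
$\left(-219266 + b\right) + \left(906 - 623\right)^{2} = \left(-219266 + \frac{486932}{3}\right) + \left(906 - 623\right)^{2} = - \frac{170866}{3} + 283^{2} = - \frac{170866}{3} + 80089 = \frac{69401}{3}$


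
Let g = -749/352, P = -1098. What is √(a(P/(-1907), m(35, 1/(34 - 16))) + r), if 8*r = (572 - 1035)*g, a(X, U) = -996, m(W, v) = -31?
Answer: I*√27037439/176 ≈ 29.544*I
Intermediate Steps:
g = -749/352 (g = -749*1/352 = -749/352 ≈ -2.1278)
r = 346787/2816 (r = ((572 - 1035)*(-749/352))/8 = (-463*(-749/352))/8 = (⅛)*(346787/352) = 346787/2816 ≈ 123.15)
√(a(P/(-1907), m(35, 1/(34 - 16))) + r) = √(-996 + 346787/2816) = √(-2457949/2816) = I*√27037439/176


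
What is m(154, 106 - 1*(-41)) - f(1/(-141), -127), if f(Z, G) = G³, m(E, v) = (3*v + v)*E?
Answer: 2138935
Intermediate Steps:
m(E, v) = 4*E*v (m(E, v) = (4*v)*E = 4*E*v)
m(154, 106 - 1*(-41)) - f(1/(-141), -127) = 4*154*(106 - 1*(-41)) - 1*(-127)³ = 4*154*(106 + 41) - 1*(-2048383) = 4*154*147 + 2048383 = 90552 + 2048383 = 2138935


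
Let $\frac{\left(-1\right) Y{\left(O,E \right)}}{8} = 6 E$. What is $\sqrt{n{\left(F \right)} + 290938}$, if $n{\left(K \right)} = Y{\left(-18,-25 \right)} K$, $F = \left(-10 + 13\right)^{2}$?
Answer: $\sqrt{301738} \approx 549.31$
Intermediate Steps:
$Y{\left(O,E \right)} = - 48 E$ ($Y{\left(O,E \right)} = - 8 \cdot 6 E = - 48 E$)
$F = 9$ ($F = 3^{2} = 9$)
$n{\left(K \right)} = 1200 K$ ($n{\left(K \right)} = \left(-48\right) \left(-25\right) K = 1200 K$)
$\sqrt{n{\left(F \right)} + 290938} = \sqrt{1200 \cdot 9 + 290938} = \sqrt{10800 + 290938} = \sqrt{301738}$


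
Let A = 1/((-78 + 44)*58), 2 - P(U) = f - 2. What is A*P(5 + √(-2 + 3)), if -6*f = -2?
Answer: -11/5916 ≈ -0.0018594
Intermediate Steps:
f = ⅓ (f = -⅙*(-2) = ⅓ ≈ 0.33333)
P(U) = 11/3 (P(U) = 2 - (⅓ - 2) = 2 - 1*(-5/3) = 2 + 5/3 = 11/3)
A = -1/1972 (A = (1/58)/(-34) = -1/34*1/58 = -1/1972 ≈ -0.00050710)
A*P(5 + √(-2 + 3)) = -1/1972*11/3 = -11/5916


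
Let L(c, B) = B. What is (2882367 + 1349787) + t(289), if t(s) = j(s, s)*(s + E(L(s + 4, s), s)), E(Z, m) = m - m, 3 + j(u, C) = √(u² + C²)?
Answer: 4231287 + 83521*√2 ≈ 4.3494e+6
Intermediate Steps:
j(u, C) = -3 + √(C² + u²) (j(u, C) = -3 + √(u² + C²) = -3 + √(C² + u²))
E(Z, m) = 0
t(s) = s*(-3 + √2*√(s²)) (t(s) = (-3 + √(s² + s²))*(s + 0) = (-3 + √(2*s²))*s = (-3 + √2*√(s²))*s = s*(-3 + √2*√(s²)))
(2882367 + 1349787) + t(289) = (2882367 + 1349787) + 289*(-3 + √2*√(289²)) = 4232154 + 289*(-3 + √2*√83521) = 4232154 + 289*(-3 + √2*289) = 4232154 + 289*(-3 + 289*√2) = 4232154 + (-867 + 83521*√2) = 4231287 + 83521*√2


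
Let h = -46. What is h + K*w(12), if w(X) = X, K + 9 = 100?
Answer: 1046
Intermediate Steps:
K = 91 (K = -9 + 100 = 91)
h + K*w(12) = -46 + 91*12 = -46 + 1092 = 1046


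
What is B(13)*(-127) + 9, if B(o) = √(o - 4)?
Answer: -372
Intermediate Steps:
B(o) = √(-4 + o)
B(13)*(-127) + 9 = √(-4 + 13)*(-127) + 9 = √9*(-127) + 9 = 3*(-127) + 9 = -381 + 9 = -372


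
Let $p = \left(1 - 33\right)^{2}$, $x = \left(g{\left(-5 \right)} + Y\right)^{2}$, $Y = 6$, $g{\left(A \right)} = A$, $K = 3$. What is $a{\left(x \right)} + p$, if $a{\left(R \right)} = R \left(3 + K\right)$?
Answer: $1030$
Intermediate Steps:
$x = 1$ ($x = \left(-5 + 6\right)^{2} = 1^{2} = 1$)
$a{\left(R \right)} = 6 R$ ($a{\left(R \right)} = R \left(3 + 3\right) = R 6 = 6 R$)
$p = 1024$ ($p = \left(-32\right)^{2} = 1024$)
$a{\left(x \right)} + p = 6 \cdot 1 + 1024 = 6 + 1024 = 1030$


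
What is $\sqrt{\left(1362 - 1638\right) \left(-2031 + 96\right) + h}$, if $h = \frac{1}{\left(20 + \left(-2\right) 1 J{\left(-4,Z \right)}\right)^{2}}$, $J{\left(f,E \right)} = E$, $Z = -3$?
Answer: $\frac{\sqrt{361024561}}{26} \approx 730.79$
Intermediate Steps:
$h = \frac{1}{676}$ ($h = \frac{1}{\left(20 + \left(-2\right) 1 \left(-3\right)\right)^{2}} = \frac{1}{\left(20 - -6\right)^{2}} = \frac{1}{\left(20 + 6\right)^{2}} = \frac{1}{26^{2}} = \frac{1}{676} \approx 0.0014793$)
$\sqrt{\left(1362 - 1638\right) \left(-2031 + 96\right) + h} = \sqrt{\left(1362 - 1638\right) \left(-2031 + 96\right) + \frac{1}{676}} = \sqrt{\left(-276\right) \left(-1935\right) + \frac{1}{676}} = \sqrt{534060 + \frac{1}{676}} = \sqrt{\frac{361024561}{676}} = \frac{\sqrt{361024561}}{26}$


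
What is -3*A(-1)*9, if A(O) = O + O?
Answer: 54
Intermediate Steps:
A(O) = 2*O
-3*A(-1)*9 = -6*(-1)*9 = -3*(-2)*9 = 6*9 = 54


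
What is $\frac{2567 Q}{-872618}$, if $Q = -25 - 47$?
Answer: $\frac{92412}{436309} \approx 0.2118$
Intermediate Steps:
$Q = -72$ ($Q = -25 - 47 = -72$)
$\frac{2567 Q}{-872618} = \frac{2567 \left(-72\right)}{-872618} = \left(-184824\right) \left(- \frac{1}{872618}\right) = \frac{92412}{436309}$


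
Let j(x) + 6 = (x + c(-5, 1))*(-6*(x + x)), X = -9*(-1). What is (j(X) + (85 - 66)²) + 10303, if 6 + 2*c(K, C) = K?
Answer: 10280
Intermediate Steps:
c(K, C) = -3 + K/2
X = 9
j(x) = -6 - 12*x*(-11/2 + x) (j(x) = -6 + (x + (-3 + (½)*(-5)))*(-6*(x + x)) = -6 + (x + (-3 - 5/2))*(-12*x) = -6 + (x - 11/2)*(-12*x) = -6 + (-11/2 + x)*(-12*x) = -6 - 12*x*(-11/2 + x))
(j(X) + (85 - 66)²) + 10303 = ((-6 - 12*9² + 66*9) + (85 - 66)²) + 10303 = ((-6 - 12*81 + 594) + 19²) + 10303 = ((-6 - 972 + 594) + 361) + 10303 = (-384 + 361) + 10303 = -23 + 10303 = 10280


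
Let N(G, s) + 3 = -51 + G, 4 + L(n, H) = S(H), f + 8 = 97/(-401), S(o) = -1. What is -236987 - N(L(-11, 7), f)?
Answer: -236928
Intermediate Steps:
f = -3305/401 (f = -8 + 97/(-401) = -8 + 97*(-1/401) = -8 - 97/401 = -3305/401 ≈ -8.2419)
L(n, H) = -5 (L(n, H) = -4 - 1 = -5)
N(G, s) = -54 + G (N(G, s) = -3 + (-51 + G) = -54 + G)
-236987 - N(L(-11, 7), f) = -236987 - (-54 - 5) = -236987 - 1*(-59) = -236987 + 59 = -236928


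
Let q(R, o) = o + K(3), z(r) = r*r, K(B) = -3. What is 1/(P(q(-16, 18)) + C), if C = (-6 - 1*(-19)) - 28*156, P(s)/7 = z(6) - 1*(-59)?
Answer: -1/3690 ≈ -0.00027100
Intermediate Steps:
z(r) = r²
q(R, o) = -3 + o (q(R, o) = o - 3 = -3 + o)
P(s) = 665 (P(s) = 7*(6² - 1*(-59)) = 7*(36 + 59) = 7*95 = 665)
C = -4355 (C = (-6 + 19) - 4368 = 13 - 4368 = -4355)
1/(P(q(-16, 18)) + C) = 1/(665 - 4355) = 1/(-3690) = -1/3690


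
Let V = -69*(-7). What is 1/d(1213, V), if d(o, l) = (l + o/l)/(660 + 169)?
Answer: 400407/234502 ≈ 1.7075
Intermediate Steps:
V = 483
d(o, l) = l/829 + o/(829*l) (d(o, l) = (l + o/l)/829 = (l + o/l)*(1/829) = l/829 + o/(829*l))
1/d(1213, V) = 1/((1/829)*(1213 + 483²)/483) = 1/((1/829)*(1/483)*(1213 + 233289)) = 1/((1/829)*(1/483)*234502) = 1/(234502/400407) = 400407/234502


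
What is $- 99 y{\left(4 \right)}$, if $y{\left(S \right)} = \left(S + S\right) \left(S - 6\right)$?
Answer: $1584$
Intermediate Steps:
$y{\left(S \right)} = 2 S \left(-6 + S\right)$
$- 99 y{\left(4 \right)} = - 99 \cdot 2 \cdot 4 \left(-6 + 4\right) = - 99 \cdot 2 \cdot 4 \left(-2\right) = \left(-99\right) \left(-16\right) = 1584$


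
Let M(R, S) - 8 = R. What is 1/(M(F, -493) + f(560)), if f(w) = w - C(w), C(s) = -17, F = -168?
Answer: 1/417 ≈ 0.0023981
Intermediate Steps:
M(R, S) = 8 + R
f(w) = 17 + w (f(w) = w - 1*(-17) = w + 17 = 17 + w)
1/(M(F, -493) + f(560)) = 1/((8 - 168) + (17 + 560)) = 1/(-160 + 577) = 1/417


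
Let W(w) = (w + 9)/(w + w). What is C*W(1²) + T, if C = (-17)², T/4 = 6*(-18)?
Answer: 1013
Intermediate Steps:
W(w) = (9 + w)/(2*w) (W(w) = (9 + w)/((2*w)) = (9 + w)*(1/(2*w)) = (9 + w)/(2*w))
T = -432 (T = 4*(6*(-18)) = 4*(-108) = -432)
C = 289
C*W(1²) + T = 289*((9 + 1²)/(2*(1²))) - 432 = 289*((½)*(9 + 1)/1) - 432 = 289*((½)*1*10) - 432 = 289*5 - 432 = 1445 - 432 = 1013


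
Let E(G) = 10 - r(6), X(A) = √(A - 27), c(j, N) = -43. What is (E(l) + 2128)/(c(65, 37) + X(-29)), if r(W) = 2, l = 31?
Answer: -30616/635 - 1424*I*√14/635 ≈ -48.214 - 8.3907*I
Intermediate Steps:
X(A) = √(-27 + A)
E(G) = 8 (E(G) = 10 - 1*2 = 10 - 2 = 8)
(E(l) + 2128)/(c(65, 37) + X(-29)) = (8 + 2128)/(-43 + √(-27 - 29)) = 2136/(-43 + √(-56)) = 2136/(-43 + 2*I*√14)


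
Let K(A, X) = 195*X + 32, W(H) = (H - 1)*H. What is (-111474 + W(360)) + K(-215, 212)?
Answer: 59138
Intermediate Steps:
W(H) = H*(-1 + H) (W(H) = (-1 + H)*H = H*(-1 + H))
K(A, X) = 32 + 195*X
(-111474 + W(360)) + K(-215, 212) = (-111474 + 360*(-1 + 360)) + (32 + 195*212) = (-111474 + 360*359) + (32 + 41340) = (-111474 + 129240) + 41372 = 17766 + 41372 = 59138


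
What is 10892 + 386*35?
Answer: 24402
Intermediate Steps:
10892 + 386*35 = 10892 + 13510 = 24402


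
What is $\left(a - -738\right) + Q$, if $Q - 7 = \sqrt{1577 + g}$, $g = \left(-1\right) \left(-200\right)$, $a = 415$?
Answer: $1160 + \sqrt{1777} \approx 1202.2$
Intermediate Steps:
$g = 200$
$Q = 7 + \sqrt{1777}$ ($Q = 7 + \sqrt{1577 + 200} = 7 + \sqrt{1777} \approx 49.154$)
$\left(a - -738\right) + Q = \left(415 - -738\right) + \left(7 + \sqrt{1777}\right) = \left(415 + 738\right) + \left(7 + \sqrt{1777}\right) = 1153 + \left(7 + \sqrt{1777}\right) = 1160 + \sqrt{1777}$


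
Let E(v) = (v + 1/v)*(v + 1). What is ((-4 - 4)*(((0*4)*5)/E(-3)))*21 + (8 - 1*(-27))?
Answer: 35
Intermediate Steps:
E(v) = (1 + v)*(v + 1/v) (E(v) = (v + 1/v)*(1 + v) = (1 + v)*(v + 1/v))
((-4 - 4)*(((0*4)*5)/E(-3)))*21 + (8 - 1*(-27)) = ((-4 - 4)*(((0*4)*5)/(1 - 3 + 1/(-3) + (-3)**2)))*21 + (8 - 1*(-27)) = -8*0*5/(1 - 3 - 1/3 + 9)*21 + (8 + 27) = -0/20/3*21 + 35 = -0*3/20*21 + 35 = -8*0*21 + 35 = 0*21 + 35 = 0 + 35 = 35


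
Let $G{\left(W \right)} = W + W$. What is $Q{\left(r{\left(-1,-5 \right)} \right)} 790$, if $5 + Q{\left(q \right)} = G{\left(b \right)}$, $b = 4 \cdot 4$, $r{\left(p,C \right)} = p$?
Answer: $21330$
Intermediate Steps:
$b = 16$
$G{\left(W \right)} = 2 W$
$Q{\left(q \right)} = 27$ ($Q{\left(q \right)} = -5 + 2 \cdot 16 = -5 + 32 = 27$)
$Q{\left(r{\left(-1,-5 \right)} \right)} 790 = 27 \cdot 790 = 21330$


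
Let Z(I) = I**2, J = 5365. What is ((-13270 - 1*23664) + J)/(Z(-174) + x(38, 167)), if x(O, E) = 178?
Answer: -31569/30454 ≈ -1.0366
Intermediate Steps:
((-13270 - 1*23664) + J)/(Z(-174) + x(38, 167)) = ((-13270 - 1*23664) + 5365)/((-174)**2 + 178) = ((-13270 - 23664) + 5365)/(30276 + 178) = (-36934 + 5365)/30454 = -31569*1/30454 = -31569/30454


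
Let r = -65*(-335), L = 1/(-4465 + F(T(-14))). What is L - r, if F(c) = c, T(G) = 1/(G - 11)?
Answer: -2430656175/111626 ≈ -21775.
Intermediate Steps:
T(G) = 1/(-11 + G)
L = -25/111626 (L = 1/(-4465 + 1/(-11 - 14)) = 1/(-4465 + 1/(-25)) = 1/(-4465 - 1/25) = 1/(-111626/25) = -25/111626 ≈ -0.00022396)
r = 21775
L - r = -25/111626 - 1*21775 = -25/111626 - 21775 = -2430656175/111626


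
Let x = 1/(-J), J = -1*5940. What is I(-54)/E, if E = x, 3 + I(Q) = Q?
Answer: -338580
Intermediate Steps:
J = -5940
I(Q) = -3 + Q
x = 1/5940 (x = 1/(-1*(-5940)) = 1/5940 ≈ 0.00016835)
E = 1/5940 ≈ 0.00016835
I(-54)/E = (-3 - 54)/(1/5940) = -57*5940 = -338580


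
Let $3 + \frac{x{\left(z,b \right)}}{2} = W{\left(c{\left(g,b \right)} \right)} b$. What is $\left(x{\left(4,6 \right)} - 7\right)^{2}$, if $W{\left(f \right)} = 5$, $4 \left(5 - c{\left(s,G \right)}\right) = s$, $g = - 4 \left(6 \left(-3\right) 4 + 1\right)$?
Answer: $2209$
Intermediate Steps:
$g = 284$ ($g = - 4 \left(\left(-18\right) 4 + 1\right) = - 4 \left(-72 + 1\right) = \left(-4\right) \left(-71\right) = 284$)
$c{\left(s,G \right)} = 5 - \frac{s}{4}$
$x{\left(z,b \right)} = -6 + 10 b$ ($x{\left(z,b \right)} = -6 + 2 \cdot 5 b = -6 + 10 b$)
$\left(x{\left(4,6 \right)} - 7\right)^{2} = \left(\left(-6 + 10 \cdot 6\right) - 7\right)^{2} = \left(\left(-6 + 60\right) - 7\right)^{2} = \left(54 - 7\right)^{2} = 47^{2} = 2209$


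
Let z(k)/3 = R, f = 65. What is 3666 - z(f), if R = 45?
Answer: 3531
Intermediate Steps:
z(k) = 135 (z(k) = 3*45 = 135)
3666 - z(f) = 3666 - 1*135 = 3666 - 135 = 3531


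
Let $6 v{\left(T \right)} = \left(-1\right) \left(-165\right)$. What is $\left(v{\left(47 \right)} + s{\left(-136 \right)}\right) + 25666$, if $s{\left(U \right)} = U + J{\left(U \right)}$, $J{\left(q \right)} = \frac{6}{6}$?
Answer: $\frac{51117}{2} \approx 25559.0$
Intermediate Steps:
$v{\left(T \right)} = \frac{55}{2}$ ($v{\left(T \right)} = \frac{\left(-1\right) \left(-165\right)}{6} = \frac{1}{6} \cdot 165 = \frac{55}{2}$)
$J{\left(q \right)} = 1$ ($J{\left(q \right)} = 6 \cdot \frac{1}{6} = 1$)
$s{\left(U \right)} = 1 + U$ ($s{\left(U \right)} = U + 1 = 1 + U$)
$\left(v{\left(47 \right)} + s{\left(-136 \right)}\right) + 25666 = \left(\frac{55}{2} + \left(1 - 136\right)\right) + 25666 = \left(\frac{55}{2} - 135\right) + 25666 = - \frac{215}{2} + 25666 = \frac{51117}{2}$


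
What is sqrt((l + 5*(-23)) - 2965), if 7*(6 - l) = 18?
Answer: 4*I*sqrt(9422)/7 ≈ 55.467*I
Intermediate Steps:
l = 24/7 (l = 6 - 1/7*18 = 6 - 18/7 = 24/7 ≈ 3.4286)
sqrt((l + 5*(-23)) - 2965) = sqrt((24/7 + 5*(-23)) - 2965) = sqrt((24/7 - 115) - 2965) = sqrt(-781/7 - 2965) = sqrt(-21536/7) = 4*I*sqrt(9422)/7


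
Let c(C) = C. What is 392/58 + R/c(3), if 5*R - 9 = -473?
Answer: -10516/435 ≈ -24.175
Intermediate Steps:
R = -464/5 (R = 9/5 + (1/5)*(-473) = 9/5 - 473/5 = -464/5 ≈ -92.800)
392/58 + R/c(3) = 392/58 - 464/5/3 = 392*(1/58) - 464/5*1/3 = 196/29 - 464/15 = -10516/435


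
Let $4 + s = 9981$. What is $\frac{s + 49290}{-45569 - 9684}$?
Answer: $- \frac{59267}{55253} \approx -1.0726$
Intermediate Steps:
$s = 9977$ ($s = -4 + 9981 = 9977$)
$\frac{s + 49290}{-45569 - 9684} = \frac{9977 + 49290}{-45569 - 9684} = \frac{59267}{-55253} = 59267 \left(- \frac{1}{55253}\right) = - \frac{59267}{55253}$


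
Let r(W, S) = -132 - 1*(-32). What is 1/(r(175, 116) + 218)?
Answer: 1/118 ≈ 0.0084746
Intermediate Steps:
r(W, S) = -100 (r(W, S) = -132 + 32 = -100)
1/(r(175, 116) + 218) = 1/(-100 + 218) = 1/118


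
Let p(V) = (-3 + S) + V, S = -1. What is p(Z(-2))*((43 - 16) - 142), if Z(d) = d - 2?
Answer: 920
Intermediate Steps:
Z(d) = -2 + d
p(V) = -4 + V (p(V) = (-3 - 1) + V = -4 + V)
p(Z(-2))*((43 - 16) - 142) = (-4 + (-2 - 2))*((43 - 16) - 142) = (-4 - 4)*(27 - 142) = -8*(-115) = 920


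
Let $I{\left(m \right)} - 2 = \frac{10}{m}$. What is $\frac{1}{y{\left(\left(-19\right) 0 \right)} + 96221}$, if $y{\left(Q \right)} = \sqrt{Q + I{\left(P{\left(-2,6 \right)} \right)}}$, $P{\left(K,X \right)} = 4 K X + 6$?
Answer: $\frac{2020641}{194428097624} - \frac{\sqrt{777}}{194428097624} \approx 1.0393 \cdot 10^{-5}$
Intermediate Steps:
$P{\left(K,X \right)} = 6 + 4 K X$ ($P{\left(K,X \right)} = 4 K X + 6 = 6 + 4 K X$)
$I{\left(m \right)} = 2 + \frac{10}{m}$
$y{\left(Q \right)} = \sqrt{\frac{37}{21} + Q}$ ($y{\left(Q \right)} = \sqrt{Q + \left(2 + \frac{10}{6 + 4 \left(-2\right) 6}\right)} = \sqrt{Q + \left(2 + \frac{10}{6 - 48}\right)} = \sqrt{Q + \left(2 + \frac{10}{-42}\right)} = \sqrt{Q + \left(2 + 10 \left(- \frac{1}{42}\right)\right)} = \sqrt{Q + \left(2 - \frac{5}{21}\right)} = \sqrt{Q + \frac{37}{21}} = \sqrt{\frac{37}{21} + Q}$)
$\frac{1}{y{\left(\left(-19\right) 0 \right)} + 96221} = \frac{1}{\frac{\sqrt{777 + 441 \left(\left(-19\right) 0\right)}}{21} + 96221} = \frac{1}{\frac{\sqrt{777 + 441 \cdot 0}}{21} + 96221} = \frac{1}{\frac{\sqrt{777 + 0}}{21} + 96221} = \frac{1}{\frac{\sqrt{777}}{21} + 96221} = \frac{1}{96221 + \frac{\sqrt{777}}{21}}$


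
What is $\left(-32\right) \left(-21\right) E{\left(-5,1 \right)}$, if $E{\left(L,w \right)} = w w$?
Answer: $672$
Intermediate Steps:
$E{\left(L,w \right)} = w^{2}$
$\left(-32\right) \left(-21\right) E{\left(-5,1 \right)} = \left(-32\right) \left(-21\right) 1^{2} = 672 \cdot 1 = 672$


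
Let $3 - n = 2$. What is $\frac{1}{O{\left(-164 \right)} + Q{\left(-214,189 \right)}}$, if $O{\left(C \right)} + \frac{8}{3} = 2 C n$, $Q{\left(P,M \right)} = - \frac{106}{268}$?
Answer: $- \frac{402}{133087} \approx -0.0030206$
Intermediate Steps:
$Q{\left(P,M \right)} = - \frac{53}{134}$ ($Q{\left(P,M \right)} = \left(-106\right) \frac{1}{268} = - \frac{53}{134}$)
$n = 1$ ($n = 3 - 2 = 1$)
$O{\left(C \right)} = - \frac{8}{3} + 2 C$ ($O{\left(C \right)} = - \frac{8}{3} + 2 C 1 = - \frac{8}{3} + 2 C$)
$\frac{1}{O{\left(-164 \right)} + Q{\left(-214,189 \right)}} = \frac{1}{\left(- \frac{8}{3} + 2 \left(-164\right)\right) - \frac{53}{134}} = \frac{1}{\left(- \frac{8}{3} - 328\right) - \frac{53}{134}} = \frac{1}{- \frac{992}{3} - \frac{53}{134}} = \frac{1}{- \frac{133087}{402}} = - \frac{402}{133087}$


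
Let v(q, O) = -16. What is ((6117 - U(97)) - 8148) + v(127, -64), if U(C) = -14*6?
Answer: -1963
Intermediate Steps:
U(C) = -84
((6117 - U(97)) - 8148) + v(127, -64) = ((6117 - 1*(-84)) - 8148) - 16 = ((6117 + 84) - 8148) - 16 = (6201 - 8148) - 16 = -1947 - 16 = -1963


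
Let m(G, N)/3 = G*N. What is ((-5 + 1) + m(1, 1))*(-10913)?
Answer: 10913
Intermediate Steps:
m(G, N) = 3*G*N (m(G, N) = 3*(G*N) = 3*G*N)
((-5 + 1) + m(1, 1))*(-10913) = ((-5 + 1) + 3*1*1)*(-10913) = (-4 + 3)*(-10913) = -1*(-10913) = 10913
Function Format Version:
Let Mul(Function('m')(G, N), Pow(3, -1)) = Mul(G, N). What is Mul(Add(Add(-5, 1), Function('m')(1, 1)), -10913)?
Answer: 10913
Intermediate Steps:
Function('m')(G, N) = Mul(3, G, N) (Function('m')(G, N) = Mul(3, Mul(G, N)) = Mul(3, G, N))
Mul(Add(Add(-5, 1), Function('m')(1, 1)), -10913) = Mul(Add(Add(-5, 1), Mul(3, 1, 1)), -10913) = Mul(Add(-4, 3), -10913) = Mul(-1, -10913) = 10913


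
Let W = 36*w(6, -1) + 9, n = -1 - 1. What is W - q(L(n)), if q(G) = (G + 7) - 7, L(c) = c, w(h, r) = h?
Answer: 227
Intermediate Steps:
n = -2
W = 225 (W = 36*6 + 9 = 216 + 9 = 225)
q(G) = G (q(G) = (7 + G) - 7 = G)
W - q(L(n)) = 225 - 1*(-2) = 225 + 2 = 227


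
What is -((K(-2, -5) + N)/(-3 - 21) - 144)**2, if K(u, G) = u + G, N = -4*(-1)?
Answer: -1324801/64 ≈ -20700.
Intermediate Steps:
N = 4
K(u, G) = G + u
-((K(-2, -5) + N)/(-3 - 21) - 144)**2 = -(((-5 - 2) + 4)/(-3 - 21) - 144)**2 = -((-7 + 4)/(-24) - 144)**2 = -(-3*(-1/24) - 144)**2 = -(1/8 - 144)**2 = -(-1151/8)**2 = -1*1324801/64 = -1324801/64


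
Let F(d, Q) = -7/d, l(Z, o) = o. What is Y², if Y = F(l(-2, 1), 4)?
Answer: 49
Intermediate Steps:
Y = -7 (Y = -7/1 = -7*1 = -7)
Y² = (-7)² = 49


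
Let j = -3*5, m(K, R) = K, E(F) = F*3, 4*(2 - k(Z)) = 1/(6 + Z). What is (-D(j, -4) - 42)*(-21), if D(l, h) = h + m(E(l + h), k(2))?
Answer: -399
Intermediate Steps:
k(Z) = 2 - 1/(4*(6 + Z))
E(F) = 3*F
j = -15
D(l, h) = 3*l + 4*h (D(l, h) = h + 3*(l + h) = h + 3*(h + l) = h + (3*h + 3*l) = 3*l + 4*h)
(-D(j, -4) - 42)*(-21) = (-(3*(-15) + 4*(-4)) - 42)*(-21) = (-(-45 - 16) - 42)*(-21) = (-1*(-61) - 42)*(-21) = (61 - 42)*(-21) = 19*(-21) = -399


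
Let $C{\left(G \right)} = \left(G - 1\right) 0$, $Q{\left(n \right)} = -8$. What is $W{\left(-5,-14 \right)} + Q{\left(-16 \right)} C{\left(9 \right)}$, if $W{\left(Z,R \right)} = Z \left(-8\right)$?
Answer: $40$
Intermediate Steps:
$W{\left(Z,R \right)} = - 8 Z$
$C{\left(G \right)} = 0$ ($C{\left(G \right)} = \left(-1 + G\right) 0 = 0$)
$W{\left(-5,-14 \right)} + Q{\left(-16 \right)} C{\left(9 \right)} = \left(-8\right) \left(-5\right) - 0 = 40 + 0 = 40$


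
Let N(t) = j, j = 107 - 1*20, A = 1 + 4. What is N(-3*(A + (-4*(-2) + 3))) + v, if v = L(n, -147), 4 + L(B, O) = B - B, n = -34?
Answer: 83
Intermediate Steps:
A = 5
L(B, O) = -4 (L(B, O) = -4 + (B - B) = -4 + 0 = -4)
v = -4
j = 87 (j = 107 - 20 = 87)
N(t) = 87
N(-3*(A + (-4*(-2) + 3))) + v = 87 - 4 = 83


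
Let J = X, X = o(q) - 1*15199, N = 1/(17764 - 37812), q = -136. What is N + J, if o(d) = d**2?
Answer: 66098255/20048 ≈ 3297.0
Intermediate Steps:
N = -1/20048 (N = 1/(-20048) = -1/20048 ≈ -4.9880e-5)
X = 3297 (X = (-136)**2 - 1*15199 = 18496 - 15199 = 3297)
J = 3297
N + J = -1/20048 + 3297 = 66098255/20048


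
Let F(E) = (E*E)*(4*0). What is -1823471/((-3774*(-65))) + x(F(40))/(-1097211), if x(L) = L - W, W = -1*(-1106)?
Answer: -81548291/10972110 ≈ -7.4323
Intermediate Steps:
F(E) = 0 (F(E) = E²*0 = 0)
W = 1106
x(L) = -1106 + L (x(L) = L - 1*1106 = L - 1106 = -1106 + L)
-1823471/((-3774*(-65))) + x(F(40))/(-1097211) = -1823471/((-3774*(-65))) + (-1106 + 0)/(-1097211) = -1823471/245310 - 1106*(-1/1097211) = -1823471*1/245310 + 1106/1097211 = -223/30 + 1106/1097211 = -81548291/10972110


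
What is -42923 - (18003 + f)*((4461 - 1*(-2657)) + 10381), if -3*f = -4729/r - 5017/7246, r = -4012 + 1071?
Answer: -6714339138197399/21310486 ≈ -3.1507e+8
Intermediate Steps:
r = -2941
f = -6503779/21310486 (f = -(-4729/(-2941) - 5017/7246)/3 = -(-4729*(-1/2941) - 5017*1/7246)/3 = -(4729/2941 - 5017/7246)/3 = -⅓*19511337/21310486 = -6503779/21310486 ≈ -0.30519)
-42923 - (18003 + f)*((4461 - 1*(-2657)) + 10381) = -42923 - (18003 - 6503779/21310486)*((4461 - 1*(-2657)) + 10381) = -42923 - 383646175679*((4461 + 2657) + 10381)/21310486 = -42923 - 383646175679*(7118 + 10381)/21310486 = -42923 - 383646175679*17499/21310486 = -42923 - 1*6713424428206821/21310486 = -42923 - 6713424428206821/21310486 = -6714339138197399/21310486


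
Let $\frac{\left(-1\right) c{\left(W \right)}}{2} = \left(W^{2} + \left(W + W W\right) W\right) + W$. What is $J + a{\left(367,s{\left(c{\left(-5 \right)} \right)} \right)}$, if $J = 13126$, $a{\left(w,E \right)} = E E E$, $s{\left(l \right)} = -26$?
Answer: $-4450$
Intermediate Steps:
$c{\left(W \right)} = - 2 W - 2 W^{2} - 2 W \left(W + W^{2}\right)$ ($c{\left(W \right)} = - 2 \left(\left(W^{2} + \left(W + W W\right) W\right) + W\right) = - 2 \left(\left(W^{2} + \left(W + W^{2}\right) W\right) + W\right) = - 2 \left(\left(W^{2} + W \left(W + W^{2}\right)\right) + W\right) = - 2 \left(W + W^{2} + W \left(W + W^{2}\right)\right) = - 2 W - 2 W^{2} - 2 W \left(W + W^{2}\right)$)
$a{\left(w,E \right)} = E^{3}$ ($a{\left(w,E \right)} = E^{2} E = E^{3}$)
$J + a{\left(367,s{\left(c{\left(-5 \right)} \right)} \right)} = 13126 + \left(-26\right)^{3} = 13126 - 17576 = -4450$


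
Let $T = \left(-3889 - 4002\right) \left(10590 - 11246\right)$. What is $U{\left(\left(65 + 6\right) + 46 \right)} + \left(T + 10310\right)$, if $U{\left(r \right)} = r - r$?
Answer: $5186806$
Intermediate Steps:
$U{\left(r \right)} = 0$
$T = 5176496$ ($T = \left(-7891\right) \left(-656\right) = 5176496$)
$U{\left(\left(65 + 6\right) + 46 \right)} + \left(T + 10310\right) = 0 + \left(5176496 + 10310\right) = 0 + 5186806 = 5186806$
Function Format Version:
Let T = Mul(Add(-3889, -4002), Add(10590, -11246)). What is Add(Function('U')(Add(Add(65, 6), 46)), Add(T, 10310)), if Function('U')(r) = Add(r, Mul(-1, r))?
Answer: 5186806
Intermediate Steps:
Function('U')(r) = 0
T = 5176496 (T = Mul(-7891, -656) = 5176496)
Add(Function('U')(Add(Add(65, 6), 46)), Add(T, 10310)) = Add(0, Add(5176496, 10310)) = Add(0, 5186806) = 5186806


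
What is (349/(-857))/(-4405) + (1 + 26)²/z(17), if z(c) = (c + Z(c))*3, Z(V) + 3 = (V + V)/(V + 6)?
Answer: 21099074309/1343930260 ≈ 15.700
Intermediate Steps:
Z(V) = -3 + 2*V/(6 + V) (Z(V) = -3 + (V + V)/(V + 6) = -3 + (2*V)/(6 + V) = -3 + 2*V/(6 + V))
z(c) = 3*c + 3*(-18 - c)/(6 + c) (z(c) = (c + (-18 - c)/(6 + c))*3 = 3*c + 3*(-18 - c)/(6 + c))
(349/(-857))/(-4405) + (1 + 26)²/z(17) = (349/(-857))/(-4405) + (1 + 26)²/((3*(-18 + 17² + 5*17)/(6 + 17))) = (349*(-1/857))*(-1/4405) + 27²/((3*(-18 + 289 + 85)/23)) = -349/857*(-1/4405) + 729/((3*(1/23)*356)) = 349/3775085 + 729/(1068/23) = 349/3775085 + 729*(23/1068) = 349/3775085 + 5589/356 = 21099074309/1343930260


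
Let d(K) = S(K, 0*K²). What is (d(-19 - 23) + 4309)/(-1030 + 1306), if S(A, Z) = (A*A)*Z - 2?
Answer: 4307/276 ≈ 15.605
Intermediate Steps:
S(A, Z) = -2 + Z*A² (S(A, Z) = A²*Z - 2 = Z*A² - 2 = -2 + Z*A²)
d(K) = -2 (d(K) = -2 + (0*K²)*K² = -2 + 0*K² = -2 + 0 = -2)
(d(-19 - 23) + 4309)/(-1030 + 1306) = (-2 + 4309)/(-1030 + 1306) = 4307/276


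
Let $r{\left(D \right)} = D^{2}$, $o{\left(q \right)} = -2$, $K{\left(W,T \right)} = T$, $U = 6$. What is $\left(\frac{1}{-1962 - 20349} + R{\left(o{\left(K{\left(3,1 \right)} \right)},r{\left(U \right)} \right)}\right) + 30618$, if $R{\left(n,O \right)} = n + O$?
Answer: $\frac{683876771}{22311} \approx 30652.0$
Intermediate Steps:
$R{\left(n,O \right)} = O + n$
$\left(\frac{1}{-1962 - 20349} + R{\left(o{\left(K{\left(3,1 \right)} \right)},r{\left(U \right)} \right)}\right) + 30618 = \left(\frac{1}{-1962 - 20349} - \left(2 - 6^{2}\right)\right) + 30618 = \left(\frac{1}{-22311} + \left(36 - 2\right)\right) + 30618 = \left(- \frac{1}{22311} + 34\right) + 30618 = \frac{758573}{22311} + 30618 = \frac{683876771}{22311}$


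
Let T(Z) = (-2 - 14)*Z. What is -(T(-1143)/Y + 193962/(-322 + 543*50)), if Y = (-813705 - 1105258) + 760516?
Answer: -37367344425/5179802686 ≈ -7.2141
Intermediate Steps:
Y = -1158447 (Y = -1918963 + 760516 = -1158447)
T(Z) = -16*Z
-(T(-1143)/Y + 193962/(-322 + 543*50)) = -(-16*(-1143)/(-1158447) + 193962/(-322 + 543*50)) = -(18288*(-1/1158447) + 193962/(-322 + 27150)) = -(-6096/386149 + 193962/26828) = -(-6096/386149 + 193962*(1/26828)) = -(-6096/386149 + 96981/13414) = -1*37367344425/5179802686 = -37367344425/5179802686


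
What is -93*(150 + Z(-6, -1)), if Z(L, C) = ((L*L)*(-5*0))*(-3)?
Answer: -13950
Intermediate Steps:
Z(L, C) = 0 (Z(L, C) = (L²*0)*(-3) = 0*(-3) = 0)
-93*(150 + Z(-6, -1)) = -93*(150 + 0) = -93*150 = -13950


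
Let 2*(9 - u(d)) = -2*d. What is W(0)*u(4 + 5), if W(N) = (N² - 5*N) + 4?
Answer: 72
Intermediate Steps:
u(d) = 9 + d (u(d) = 9 - (-1)*d = 9 + d)
W(N) = 4 + N² - 5*N
W(0)*u(4 + 5) = (4 + 0² - 5*0)*(9 + (4 + 5)) = (4 + 0 + 0)*(9 + 9) = 4*18 = 72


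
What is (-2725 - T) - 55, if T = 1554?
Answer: -4334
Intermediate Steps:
(-2725 - T) - 55 = (-2725 - 1*1554) - 55 = (-2725 - 1554) - 55 = -4279 - 55 = -4334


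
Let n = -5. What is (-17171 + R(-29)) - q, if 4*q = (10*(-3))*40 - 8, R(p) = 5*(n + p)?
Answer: -17039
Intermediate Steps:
R(p) = -25 + 5*p (R(p) = 5*(-5 + p) = -25 + 5*p)
q = -302 (q = ((10*(-3))*40 - 8)/4 = (-30*40 - 8)/4 = (-1200 - 8)/4 = (¼)*(-1208) = -302)
(-17171 + R(-29)) - q = (-17171 + (-25 + 5*(-29))) - 1*(-302) = (-17171 + (-25 - 145)) + 302 = (-17171 - 170) + 302 = -17341 + 302 = -17039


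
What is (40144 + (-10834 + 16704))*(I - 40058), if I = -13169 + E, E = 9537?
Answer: -2010351660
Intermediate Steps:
I = -3632 (I = -13169 + 9537 = -3632)
(40144 + (-10834 + 16704))*(I - 40058) = (40144 + (-10834 + 16704))*(-3632 - 40058) = (40144 + 5870)*(-43690) = 46014*(-43690) = -2010351660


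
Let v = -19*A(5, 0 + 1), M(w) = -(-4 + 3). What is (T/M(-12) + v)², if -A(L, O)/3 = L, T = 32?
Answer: 100489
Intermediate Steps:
A(L, O) = -3*L
M(w) = 1 (M(w) = -1*(-1) = 1)
v = 285 (v = -(-57)*5 = -19*(-15) = 285)
(T/M(-12) + v)² = (32/1 + 285)² = (32*1 + 285)² = (32 + 285)² = 317² = 100489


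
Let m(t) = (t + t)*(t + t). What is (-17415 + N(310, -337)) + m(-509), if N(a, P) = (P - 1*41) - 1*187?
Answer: 1018344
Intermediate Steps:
N(a, P) = -228 + P (N(a, P) = (P - 41) - 187 = (-41 + P) - 187 = -228 + P)
m(t) = 4*t² (m(t) = (2*t)*(2*t) = 4*t²)
(-17415 + N(310, -337)) + m(-509) = (-17415 + (-228 - 337)) + 4*(-509)² = (-17415 - 565) + 4*259081 = -17980 + 1036324 = 1018344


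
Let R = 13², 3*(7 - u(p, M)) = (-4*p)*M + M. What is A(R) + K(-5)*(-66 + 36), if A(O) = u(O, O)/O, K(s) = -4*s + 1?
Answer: -68438/169 ≈ -404.96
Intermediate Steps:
K(s) = 1 - 4*s
u(p, M) = 7 - M/3 + 4*M*p/3 (u(p, M) = 7 - ((-4*p)*M + M)/3 = 7 - (-4*M*p + M)/3 = 7 - (M - 4*M*p)/3 = 7 + (-M/3 + 4*M*p/3) = 7 - M/3 + 4*M*p/3)
R = 169
A(O) = (7 - O/3 + 4*O²/3)/O (A(O) = (7 - O/3 + 4*O*O/3)/O = (7 - O/3 + 4*O²/3)/O)
A(R) + K(-5)*(-66 + 36) = (⅓)*(21 - 1*169 + 4*169²)/169 + (1 - 4*(-5))*(-66 + 36) = (⅓)*(1/169)*(21 - 169 + 4*28561) + (1 + 20)*(-30) = (⅓)*(1/169)*(21 - 169 + 114244) + 21*(-30) = (⅓)*(1/169)*114096 - 630 = 38032/169 - 630 = -68438/169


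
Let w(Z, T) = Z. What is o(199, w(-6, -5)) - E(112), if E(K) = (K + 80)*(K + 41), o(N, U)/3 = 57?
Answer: -29205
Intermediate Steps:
o(N, U) = 171 (o(N, U) = 3*57 = 171)
E(K) = (41 + K)*(80 + K) (E(K) = (80 + K)*(41 + K) = (41 + K)*(80 + K))
o(199, w(-6, -5)) - E(112) = 171 - (3280 + 112² + 121*112) = 171 - (3280 + 12544 + 13552) = 171 - 1*29376 = 171 - 29376 = -29205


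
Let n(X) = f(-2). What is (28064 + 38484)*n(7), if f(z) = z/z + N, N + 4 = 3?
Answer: 0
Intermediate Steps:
N = -1 (N = -4 + 3 = -1)
f(z) = 0 (f(z) = z/z - 1 = 1 - 1 = 0)
n(X) = 0
(28064 + 38484)*n(7) = (28064 + 38484)*0 = 66548*0 = 0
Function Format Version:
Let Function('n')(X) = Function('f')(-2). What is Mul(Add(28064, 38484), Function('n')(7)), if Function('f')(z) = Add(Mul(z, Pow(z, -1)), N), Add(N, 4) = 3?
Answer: 0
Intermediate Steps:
N = -1 (N = Add(-4, 3) = -1)
Function('f')(z) = 0 (Function('f')(z) = Add(Mul(z, Pow(z, -1)), -1) = Add(1, -1) = 0)
Function('n')(X) = 0
Mul(Add(28064, 38484), Function('n')(7)) = Mul(Add(28064, 38484), 0) = Mul(66548, 0) = 0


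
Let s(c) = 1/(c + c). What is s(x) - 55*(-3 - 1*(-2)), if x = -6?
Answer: 659/12 ≈ 54.917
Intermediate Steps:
s(c) = 1/(2*c)
s(x) - 55*(-3 - 1*(-2)) = (1/2)/(-6) - 55*(-3 - 1*(-2)) = (1/2)*(-1/6) - 55*(-3 + 2) = -1/12 - 55*(-1) = -1/12 + 55 = 659/12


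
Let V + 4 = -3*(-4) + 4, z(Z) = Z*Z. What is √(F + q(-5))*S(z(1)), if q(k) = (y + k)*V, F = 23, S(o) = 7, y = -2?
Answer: 7*I*√61 ≈ 54.672*I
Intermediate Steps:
z(Z) = Z²
V = 12 (V = -4 + (-3*(-4) + 4) = -4 + (12 + 4) = -4 + 16 = 12)
q(k) = -24 + 12*k (q(k) = (-2 + k)*12 = -24 + 12*k)
√(F + q(-5))*S(z(1)) = √(23 + (-24 + 12*(-5)))*7 = √(23 + (-24 - 60))*7 = √(23 - 84)*7 = √(-61)*7 = (I*√61)*7 = 7*I*√61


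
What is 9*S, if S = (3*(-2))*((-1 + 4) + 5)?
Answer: -432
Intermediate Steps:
S = -48 (S = -6*(3 + 5) = -6*8 = -48)
9*S = 9*(-48) = -432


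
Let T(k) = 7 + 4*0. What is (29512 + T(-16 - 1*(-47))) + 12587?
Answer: 42106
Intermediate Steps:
T(k) = 7 (T(k) = 7 + 0 = 7)
(29512 + T(-16 - 1*(-47))) + 12587 = (29512 + 7) + 12587 = 29519 + 12587 = 42106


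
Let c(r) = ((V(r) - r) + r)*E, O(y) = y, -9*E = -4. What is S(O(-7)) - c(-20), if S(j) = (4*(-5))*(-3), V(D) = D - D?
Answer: 60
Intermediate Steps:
E = 4/9 (E = -1/9*(-4) = 4/9 ≈ 0.44444)
V(D) = 0
S(j) = 60 (S(j) = -20*(-3) = 60)
c(r) = 0 (c(r) = ((0 - r) + r)*(4/9) = (-r + r)*(4/9) = 0*(4/9) = 0)
S(O(-7)) - c(-20) = 60 - 1*0 = 60 + 0 = 60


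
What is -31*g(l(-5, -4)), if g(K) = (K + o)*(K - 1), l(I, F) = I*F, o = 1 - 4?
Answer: -10013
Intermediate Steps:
o = -3
l(I, F) = F*I
g(K) = (-1 + K)*(-3 + K) (g(K) = (K - 3)*(K - 1) = (-3 + K)*(-1 + K) = (-1 + K)*(-3 + K))
-31*g(l(-5, -4)) = -31*(3 + (-4*(-5))² - (-16)*(-5)) = -31*(3 + 20² - 4*20) = -31*(3 + 400 - 80) = -31*323 = -10013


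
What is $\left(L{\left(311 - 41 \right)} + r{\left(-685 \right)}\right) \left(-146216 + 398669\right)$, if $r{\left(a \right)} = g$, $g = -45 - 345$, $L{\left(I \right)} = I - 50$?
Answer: $-42917010$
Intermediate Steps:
$L{\left(I \right)} = -50 + I$ ($L{\left(I \right)} = I - 50 = -50 + I$)
$g = -390$
$r{\left(a \right)} = -390$
$\left(L{\left(311 - 41 \right)} + r{\left(-685 \right)}\right) \left(-146216 + 398669\right) = \left(\left(-50 + \left(311 - 41\right)\right) - 390\right) \left(-146216 + 398669\right) = \left(\left(-50 + 270\right) - 390\right) 252453 = \left(220 - 390\right) 252453 = \left(-170\right) 252453 = -42917010$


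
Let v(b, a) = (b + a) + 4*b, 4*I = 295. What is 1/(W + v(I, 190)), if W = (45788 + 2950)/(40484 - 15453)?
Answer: 100124/56139237 ≈ 0.0017835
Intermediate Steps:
I = 295/4 (I = (¼)*295 = 295/4 ≈ 73.750)
v(b, a) = a + 5*b (v(b, a) = (a + b) + 4*b = a + 5*b)
W = 48738/25031 ≈ 1.9471
1/(W + v(I, 190)) = 1/(48738/25031 + (190 + 5*(295/4))) = 1/(48738/25031 + (190 + 1475/4)) = 1/(48738/25031 + 2235/4) = 1/(56139237/100124) = 100124/56139237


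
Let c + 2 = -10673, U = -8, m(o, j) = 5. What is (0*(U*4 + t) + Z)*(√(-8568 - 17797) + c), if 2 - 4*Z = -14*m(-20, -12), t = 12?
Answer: -192150 + 18*I*√26365 ≈ -1.9215e+5 + 2922.7*I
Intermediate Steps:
c = -10675 (c = -2 - 10673 = -10675)
Z = 18 (Z = ½ - (-7)*5/2 = ½ - ¼*(-70) = ½ + 35/2 = 18)
(0*(U*4 + t) + Z)*(√(-8568 - 17797) + c) = (0*(-8*4 + 12) + 18)*(√(-8568 - 17797) - 10675) = (0*(-32 + 12) + 18)*(√(-26365) - 10675) = (0*(-20) + 18)*(I*√26365 - 10675) = (0 + 18)*(-10675 + I*√26365) = 18*(-10675 + I*√26365) = -192150 + 18*I*√26365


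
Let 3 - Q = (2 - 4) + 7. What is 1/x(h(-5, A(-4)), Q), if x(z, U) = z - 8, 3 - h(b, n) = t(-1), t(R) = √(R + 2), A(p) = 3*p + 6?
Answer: -⅙ ≈ -0.16667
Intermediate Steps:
A(p) = 6 + 3*p
t(R) = √(2 + R)
h(b, n) = 2 (h(b, n) = 3 - √(2 - 1) = 3 - √1 = 3 - 1*1 = 3 - 1 = 2)
Q = -2 (Q = 3 - ((2 - 4) + 7) = 3 - (-2 + 7) = 3 - 1*5 = 3 - 5 = -2)
x(z, U) = -8 + z
1/x(h(-5, A(-4)), Q) = 1/(-8 + 2) = 1/(-6) = -⅙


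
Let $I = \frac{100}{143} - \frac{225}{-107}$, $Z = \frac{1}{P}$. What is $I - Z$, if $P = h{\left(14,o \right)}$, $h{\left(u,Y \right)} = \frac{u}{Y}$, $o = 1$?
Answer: $\frac{584949}{214214} \approx 2.7307$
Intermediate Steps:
$P = 14$ ($P = \frac{14}{1} = 14 \cdot 1 = 14$)
$Z = \frac{1}{14} \approx 0.071429$
$I = \frac{42875}{15301}$ ($I = 100 \cdot \frac{1}{143} - - \frac{225}{107} = \frac{100}{143} + \frac{225}{107} = \frac{42875}{15301} \approx 2.8021$)
$I - Z = \frac{42875}{15301} - \frac{1}{14} = \frac{584949}{214214}$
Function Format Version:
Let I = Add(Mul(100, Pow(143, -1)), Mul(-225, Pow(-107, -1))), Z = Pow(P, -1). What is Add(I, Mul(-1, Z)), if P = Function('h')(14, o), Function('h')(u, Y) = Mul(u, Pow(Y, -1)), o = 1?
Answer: Rational(584949, 214214) ≈ 2.7307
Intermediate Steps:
P = 14 (P = Mul(14, Pow(1, -1)) = Mul(14, 1) = 14)
Z = Rational(1, 14) (Z = Pow(14, -1) = Rational(1, 14) ≈ 0.071429)
I = Rational(42875, 15301) (I = Add(Mul(100, Rational(1, 143)), Mul(-225, Rational(-1, 107))) = Add(Rational(100, 143), Rational(225, 107)) = Rational(42875, 15301) ≈ 2.8021)
Add(I, Mul(-1, Z)) = Add(Rational(42875, 15301), Mul(-1, Rational(1, 14))) = Add(Rational(42875, 15301), Rational(-1, 14)) = Rational(584949, 214214)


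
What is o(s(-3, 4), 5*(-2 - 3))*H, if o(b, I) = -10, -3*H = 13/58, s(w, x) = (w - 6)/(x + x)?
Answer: 65/87 ≈ 0.74713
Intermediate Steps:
s(w, x) = (-6 + w)/(2*x) (s(w, x) = (-6 + w)/((2*x)) = (-6 + w)*(1/(2*x)) = (-6 + w)/(2*x))
H = -13/174 (H = -13/(3*58) = -1/3*13/58 = -13/174 ≈ -0.074713)
o(s(-3, 4), 5*(-2 - 3))*H = -10*(-13/174) = 65/87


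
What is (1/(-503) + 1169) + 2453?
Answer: 1821865/503 ≈ 3622.0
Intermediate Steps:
(1/(-503) + 1169) + 2453 = (-1/503 + 1169) + 2453 = 588006/503 + 2453 = 1821865/503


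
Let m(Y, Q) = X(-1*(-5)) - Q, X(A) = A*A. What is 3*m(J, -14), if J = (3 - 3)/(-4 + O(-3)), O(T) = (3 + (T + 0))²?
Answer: 117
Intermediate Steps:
X(A) = A²
O(T) = (3 + T)²
J = 0 (J = (3 - 3)/(-4 + (3 - 3)²) = 0/(-4 + 0²) = 0/(-4 + 0) = 0/(-4) = 0*(-¼) = 0)
m(Y, Q) = 25 - Q (m(Y, Q) = (-1*(-5))² - Q = 5² - Q = 25 - Q)
3*m(J, -14) = 3*(25 - 1*(-14)) = 3*(25 + 14) = 3*39 = 117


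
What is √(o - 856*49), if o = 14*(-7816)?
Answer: 2*I*√37842 ≈ 389.06*I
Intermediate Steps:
o = -109424
√(o - 856*49) = √(-109424 - 856*49) = √(-109424 - 41944) = √(-151368) = 2*I*√37842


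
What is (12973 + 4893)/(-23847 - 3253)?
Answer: -8933/13550 ≈ -0.65926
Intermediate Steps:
(12973 + 4893)/(-23847 - 3253) = 17866/(-27100) = 17866*(-1/27100) = -8933/13550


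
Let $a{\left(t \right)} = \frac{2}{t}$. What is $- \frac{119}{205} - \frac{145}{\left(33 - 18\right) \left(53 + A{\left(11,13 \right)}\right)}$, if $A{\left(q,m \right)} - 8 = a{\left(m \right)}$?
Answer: $- \frac{14444}{19557} \approx -0.73856$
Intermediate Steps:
$A{\left(q,m \right)} = 8 + \frac{2}{m}$
$- \frac{119}{205} - \frac{145}{\left(33 - 18\right) \left(53 + A{\left(11,13 \right)}\right)} = - \frac{119}{205} - \frac{145}{\left(33 - 18\right) \left(53 + \left(8 + \frac{2}{13}\right)\right)} = \left(-119\right) \frac{1}{205} - \frac{145}{15 \left(53 + \left(8 + 2 \cdot \frac{1}{13}\right)\right)} = - \frac{119}{205} - \frac{145}{15 \left(53 + \left(8 + \frac{2}{13}\right)\right)} = - \frac{119}{205} - \frac{145}{15 \left(53 + \frac{106}{13}\right)} = - \frac{119}{205} - \frac{145}{15 \cdot \frac{795}{13}} = - \frac{119}{205} - \frac{145}{\frac{11925}{13}} = - \frac{119}{205} - \frac{377}{2385} = - \frac{14444}{19557}$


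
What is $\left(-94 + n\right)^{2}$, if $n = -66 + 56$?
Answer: $10816$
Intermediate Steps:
$n = -10$
$\left(-94 + n\right)^{2} = \left(-94 - 10\right)^{2} = \left(-104\right)^{2} = 10816$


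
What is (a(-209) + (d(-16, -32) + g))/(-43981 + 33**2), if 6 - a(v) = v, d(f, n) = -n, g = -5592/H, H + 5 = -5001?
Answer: -621037/107358676 ≈ -0.0057847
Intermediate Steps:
H = -5006 (H = -5 - 5001 = -5006)
g = 2796/2503 (g = -5592/(-5006) = -5592*(-1/5006) = 2796/2503 ≈ 1.1171)
a(v) = 6 - v
(a(-209) + (d(-16, -32) + g))/(-43981 + 33**2) = ((6 - 1*(-209)) + (-1*(-32) + 2796/2503))/(-43981 + 33**2) = ((6 + 209) + (32 + 2796/2503))/(-43981 + 1089) = (215 + 82892/2503)/(-42892) = (621037/2503)*(-1/42892) = -621037/107358676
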